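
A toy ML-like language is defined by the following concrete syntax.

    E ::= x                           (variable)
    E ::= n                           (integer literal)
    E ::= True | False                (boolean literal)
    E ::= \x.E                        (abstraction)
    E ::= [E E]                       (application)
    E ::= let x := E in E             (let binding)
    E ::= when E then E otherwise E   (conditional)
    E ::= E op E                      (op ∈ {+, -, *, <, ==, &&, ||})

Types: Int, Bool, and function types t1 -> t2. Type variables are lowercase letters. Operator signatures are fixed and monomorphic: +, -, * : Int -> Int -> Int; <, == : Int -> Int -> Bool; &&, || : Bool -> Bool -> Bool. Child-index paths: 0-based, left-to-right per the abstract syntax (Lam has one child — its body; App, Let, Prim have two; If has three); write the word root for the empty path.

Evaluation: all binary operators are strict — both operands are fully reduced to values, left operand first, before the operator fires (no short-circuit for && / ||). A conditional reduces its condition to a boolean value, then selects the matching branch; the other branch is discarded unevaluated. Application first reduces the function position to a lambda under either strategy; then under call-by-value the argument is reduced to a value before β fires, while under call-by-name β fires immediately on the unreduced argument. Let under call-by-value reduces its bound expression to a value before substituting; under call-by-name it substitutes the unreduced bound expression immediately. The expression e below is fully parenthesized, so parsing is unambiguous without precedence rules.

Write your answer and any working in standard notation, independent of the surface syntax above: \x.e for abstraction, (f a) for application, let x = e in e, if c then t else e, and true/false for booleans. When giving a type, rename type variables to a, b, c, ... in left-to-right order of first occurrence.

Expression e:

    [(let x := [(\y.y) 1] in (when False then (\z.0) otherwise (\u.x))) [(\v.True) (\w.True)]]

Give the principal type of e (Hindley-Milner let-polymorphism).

Trace:
y : a
\y._ : a -> a
  unify a -> a ~ Int -> b
  unify a ~ Int
  unify Int ~ b
_ _ : Int
let x : Int
  unify Bool ~ Bool
\z._ : c -> Int
x : Int
\u._ : d -> Int
  unify c -> Int ~ d -> Int
  unify c ~ d
  unify Int ~ Int
\v._ : e -> Bool
\w._ : f -> Bool
  unify e -> Bool ~ (f -> Bool) -> g
  unify e ~ f -> Bool
  unify Bool ~ g
_ _ : Bool
  unify d -> Int ~ Bool -> h
  unify d ~ Bool
  unify Int ~ h
_ _ : Int

Answer: Int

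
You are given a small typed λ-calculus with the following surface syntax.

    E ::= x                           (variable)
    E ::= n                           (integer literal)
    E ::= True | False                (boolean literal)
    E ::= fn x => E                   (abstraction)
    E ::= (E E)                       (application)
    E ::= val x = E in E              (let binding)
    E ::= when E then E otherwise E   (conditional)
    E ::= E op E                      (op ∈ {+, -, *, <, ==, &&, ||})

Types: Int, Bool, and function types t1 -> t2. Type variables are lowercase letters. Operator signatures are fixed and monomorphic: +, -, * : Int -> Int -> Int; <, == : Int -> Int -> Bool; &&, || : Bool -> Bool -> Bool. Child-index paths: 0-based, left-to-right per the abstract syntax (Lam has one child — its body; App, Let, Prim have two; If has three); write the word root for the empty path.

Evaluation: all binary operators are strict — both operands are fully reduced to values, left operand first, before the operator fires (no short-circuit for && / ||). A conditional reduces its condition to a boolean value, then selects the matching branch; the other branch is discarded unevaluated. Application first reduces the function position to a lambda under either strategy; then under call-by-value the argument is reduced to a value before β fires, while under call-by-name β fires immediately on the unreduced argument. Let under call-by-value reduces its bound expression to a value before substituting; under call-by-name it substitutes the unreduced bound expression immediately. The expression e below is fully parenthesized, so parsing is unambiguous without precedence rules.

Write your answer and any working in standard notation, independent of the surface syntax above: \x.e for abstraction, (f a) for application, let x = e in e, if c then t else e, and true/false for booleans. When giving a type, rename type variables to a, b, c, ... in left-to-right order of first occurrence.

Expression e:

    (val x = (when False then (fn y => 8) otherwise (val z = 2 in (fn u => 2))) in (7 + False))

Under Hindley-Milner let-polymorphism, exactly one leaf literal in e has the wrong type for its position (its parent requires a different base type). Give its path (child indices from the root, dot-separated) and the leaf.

Answer: 1.1 : false

Working:
  unify Bool ~ Bool
\y._ : a -> Int
let z : Int
\u._ : b -> Int
  unify a -> Int ~ b -> Int
  unify a ~ b
  unify Int ~ Int
let x : forall. b -> Int
  unify Int ~ Int
  unify Bool ~ Int
  FAIL: mismatch Bool ~ Int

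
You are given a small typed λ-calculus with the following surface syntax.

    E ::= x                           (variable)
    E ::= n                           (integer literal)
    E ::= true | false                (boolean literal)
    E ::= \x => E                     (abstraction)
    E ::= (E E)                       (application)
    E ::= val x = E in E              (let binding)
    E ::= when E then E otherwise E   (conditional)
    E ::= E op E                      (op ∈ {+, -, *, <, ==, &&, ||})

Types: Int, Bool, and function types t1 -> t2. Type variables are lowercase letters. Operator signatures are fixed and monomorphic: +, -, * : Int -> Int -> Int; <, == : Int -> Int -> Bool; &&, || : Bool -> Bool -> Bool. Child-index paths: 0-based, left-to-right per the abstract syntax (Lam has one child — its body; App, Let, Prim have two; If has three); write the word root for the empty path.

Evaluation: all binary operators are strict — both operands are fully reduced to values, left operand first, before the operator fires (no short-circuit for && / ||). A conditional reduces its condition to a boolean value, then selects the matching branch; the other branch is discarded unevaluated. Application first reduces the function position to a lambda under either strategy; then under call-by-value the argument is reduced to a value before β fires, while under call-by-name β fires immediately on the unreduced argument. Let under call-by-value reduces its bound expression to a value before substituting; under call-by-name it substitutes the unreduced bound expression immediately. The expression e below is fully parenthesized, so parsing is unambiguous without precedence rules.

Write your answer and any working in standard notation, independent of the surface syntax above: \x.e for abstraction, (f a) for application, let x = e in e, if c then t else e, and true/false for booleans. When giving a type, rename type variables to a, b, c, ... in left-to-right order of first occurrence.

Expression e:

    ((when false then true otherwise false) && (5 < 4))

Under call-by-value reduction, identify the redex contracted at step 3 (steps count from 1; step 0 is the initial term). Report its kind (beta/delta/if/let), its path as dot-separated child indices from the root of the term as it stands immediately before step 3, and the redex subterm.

Trace:
step 0: ((if false then true else false) && (5 < 4))
step 1: [if@0] (false && (5 < 4))
step 2: [delta@1] (false && false)
step 3: [delta@root] false

Answer: delta at root : (false && false)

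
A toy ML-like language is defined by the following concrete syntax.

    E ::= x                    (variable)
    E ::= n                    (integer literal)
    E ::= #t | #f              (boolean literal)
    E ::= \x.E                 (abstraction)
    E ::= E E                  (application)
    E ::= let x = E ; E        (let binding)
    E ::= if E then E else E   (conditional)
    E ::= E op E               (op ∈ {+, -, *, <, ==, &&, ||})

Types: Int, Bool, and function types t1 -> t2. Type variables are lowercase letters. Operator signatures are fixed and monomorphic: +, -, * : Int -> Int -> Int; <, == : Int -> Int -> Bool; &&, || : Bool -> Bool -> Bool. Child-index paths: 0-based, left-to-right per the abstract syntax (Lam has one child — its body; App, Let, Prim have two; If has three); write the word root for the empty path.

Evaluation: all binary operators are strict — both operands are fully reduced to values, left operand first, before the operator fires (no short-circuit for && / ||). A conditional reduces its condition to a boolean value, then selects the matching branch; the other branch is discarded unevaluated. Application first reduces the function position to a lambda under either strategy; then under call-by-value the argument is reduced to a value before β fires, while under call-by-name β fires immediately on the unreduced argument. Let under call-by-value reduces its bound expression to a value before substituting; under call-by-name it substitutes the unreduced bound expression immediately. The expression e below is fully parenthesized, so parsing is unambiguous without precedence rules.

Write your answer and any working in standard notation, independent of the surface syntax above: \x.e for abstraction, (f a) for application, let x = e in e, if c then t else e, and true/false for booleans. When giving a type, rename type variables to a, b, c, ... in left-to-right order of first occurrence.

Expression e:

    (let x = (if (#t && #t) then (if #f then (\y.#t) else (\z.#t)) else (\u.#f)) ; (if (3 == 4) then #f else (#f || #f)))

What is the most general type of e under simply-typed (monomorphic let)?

Answer: Bool

Derivation:
  unify Bool ~ Bool
  unify Bool ~ Bool
  unify Bool ~ Bool
  unify Bool ~ Bool
\y._ : a -> Bool
\z._ : b -> Bool
  unify a -> Bool ~ b -> Bool
  unify a ~ b
  unify Bool ~ Bool
\u._ : c -> Bool
  unify b -> Bool ~ c -> Bool
  unify b ~ c
  unify Bool ~ Bool
let x : c -> Bool
  unify Int ~ Int
  unify Int ~ Int
  unify Bool ~ Bool
  unify Bool ~ Bool
  unify Bool ~ Bool
  unify Bool ~ Bool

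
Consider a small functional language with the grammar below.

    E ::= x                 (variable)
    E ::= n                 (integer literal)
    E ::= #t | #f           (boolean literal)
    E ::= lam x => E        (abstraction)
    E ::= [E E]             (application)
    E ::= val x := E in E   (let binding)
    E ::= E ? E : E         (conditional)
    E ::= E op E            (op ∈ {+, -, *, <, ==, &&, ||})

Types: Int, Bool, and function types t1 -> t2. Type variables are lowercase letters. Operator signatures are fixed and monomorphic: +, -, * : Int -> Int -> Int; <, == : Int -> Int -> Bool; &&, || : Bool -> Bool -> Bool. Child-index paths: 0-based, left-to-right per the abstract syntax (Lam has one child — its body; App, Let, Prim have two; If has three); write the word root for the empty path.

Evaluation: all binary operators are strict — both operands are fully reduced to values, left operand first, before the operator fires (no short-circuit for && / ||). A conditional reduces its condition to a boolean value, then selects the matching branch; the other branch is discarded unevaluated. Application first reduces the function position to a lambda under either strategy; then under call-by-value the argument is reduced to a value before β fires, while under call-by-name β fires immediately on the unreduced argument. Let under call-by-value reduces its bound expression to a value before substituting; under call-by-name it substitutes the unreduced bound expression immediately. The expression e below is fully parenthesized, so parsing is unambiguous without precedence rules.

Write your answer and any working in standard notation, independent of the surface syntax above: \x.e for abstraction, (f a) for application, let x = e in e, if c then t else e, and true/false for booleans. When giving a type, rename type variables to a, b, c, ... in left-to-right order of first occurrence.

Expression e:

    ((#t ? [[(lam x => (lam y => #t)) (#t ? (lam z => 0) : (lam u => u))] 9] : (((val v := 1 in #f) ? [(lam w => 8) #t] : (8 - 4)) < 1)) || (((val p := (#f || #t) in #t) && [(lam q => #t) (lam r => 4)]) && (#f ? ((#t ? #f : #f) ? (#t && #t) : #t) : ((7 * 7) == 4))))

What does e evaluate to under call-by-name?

Working:
step 0: ((if true then (((\x.(\y.true)) (if true then (\z.0) else (\u.u))) 9) else ((if (let v = 1 in false) then ((\w.8) true) else (8 - 4)) < 1)) || (((let p = (false || true) in true) && ((\q.true) (\r.4))) && (if false then (if (if true then false else false) then (true && true) else true) else ((7 * 7) == 4))))
step 1: [if@0] ((((\x.(\y.true)) (if true then (\z.0) else (\u.u))) 9) || (((let p = (false || true) in true) && ((\q.true) (\r.4))) && (if false then (if (if true then false else false) then (true && true) else true) else ((7 * 7) == 4))))
step 2: [beta@0.0] (((\y.true) 9) || (((let p = (false || true) in true) && ((\q.true) (\r.4))) && (if false then (if (if true then false else false) then (true && true) else true) else ((7 * 7) == 4))))
step 3: [beta@0] (true || (((let p = (false || true) in true) && ((\q.true) (\r.4))) && (if false then (if (if true then false else false) then (true && true) else true) else ((7 * 7) == 4))))
step 4: [let@1.0.0] (true || ((true && ((\q.true) (\r.4))) && (if false then (if (if true then false else false) then (true && true) else true) else ((7 * 7) == 4))))
step 5: [beta@1.0.1] (true || ((true && true) && (if false then (if (if true then false else false) then (true && true) else true) else ((7 * 7) == 4))))
step 6: [delta@1.0] (true || (true && (if false then (if (if true then false else false) then (true && true) else true) else ((7 * 7) == 4))))
step 7: [if@1.1] (true || (true && ((7 * 7) == 4)))
step 8: [delta@1.1.0] (true || (true && (49 == 4)))
step 9: [delta@1.1] (true || (true && false))
step 10: [delta@1] (true || false)
step 11: [delta@root] true

Answer: true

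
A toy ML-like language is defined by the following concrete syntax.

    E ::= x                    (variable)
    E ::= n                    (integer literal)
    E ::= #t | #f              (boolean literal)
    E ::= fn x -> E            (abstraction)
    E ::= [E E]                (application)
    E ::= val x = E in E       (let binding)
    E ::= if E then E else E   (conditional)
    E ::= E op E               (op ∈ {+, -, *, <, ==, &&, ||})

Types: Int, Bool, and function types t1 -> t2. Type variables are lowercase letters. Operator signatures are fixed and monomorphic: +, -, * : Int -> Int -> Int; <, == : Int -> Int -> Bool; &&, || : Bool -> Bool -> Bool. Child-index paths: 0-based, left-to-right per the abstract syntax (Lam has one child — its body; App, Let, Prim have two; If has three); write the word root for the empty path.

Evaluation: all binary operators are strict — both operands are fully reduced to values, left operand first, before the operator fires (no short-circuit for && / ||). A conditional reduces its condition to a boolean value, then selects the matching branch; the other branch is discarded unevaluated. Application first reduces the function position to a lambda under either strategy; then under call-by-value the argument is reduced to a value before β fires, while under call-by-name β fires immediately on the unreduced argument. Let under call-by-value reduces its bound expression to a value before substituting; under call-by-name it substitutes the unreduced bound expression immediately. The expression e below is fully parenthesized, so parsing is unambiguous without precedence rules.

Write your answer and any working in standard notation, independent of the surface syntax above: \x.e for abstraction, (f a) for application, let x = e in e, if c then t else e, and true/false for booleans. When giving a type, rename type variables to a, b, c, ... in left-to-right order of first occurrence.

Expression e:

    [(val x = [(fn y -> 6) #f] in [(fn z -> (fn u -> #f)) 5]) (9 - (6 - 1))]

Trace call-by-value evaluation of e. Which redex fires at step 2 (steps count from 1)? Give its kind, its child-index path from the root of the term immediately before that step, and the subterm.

Answer: let at 0 : (let x = 6 in ((\z.(\u.false)) 5))

Derivation:
step 0: ((let x = ((\y.6) false) in ((\z.(\u.false)) 5)) (9 - (6 - 1)))
step 1: [beta@0.0] ((let x = 6 in ((\z.(\u.false)) 5)) (9 - (6 - 1)))
step 2: [let@0] (((\z.(\u.false)) 5) (9 - (6 - 1)))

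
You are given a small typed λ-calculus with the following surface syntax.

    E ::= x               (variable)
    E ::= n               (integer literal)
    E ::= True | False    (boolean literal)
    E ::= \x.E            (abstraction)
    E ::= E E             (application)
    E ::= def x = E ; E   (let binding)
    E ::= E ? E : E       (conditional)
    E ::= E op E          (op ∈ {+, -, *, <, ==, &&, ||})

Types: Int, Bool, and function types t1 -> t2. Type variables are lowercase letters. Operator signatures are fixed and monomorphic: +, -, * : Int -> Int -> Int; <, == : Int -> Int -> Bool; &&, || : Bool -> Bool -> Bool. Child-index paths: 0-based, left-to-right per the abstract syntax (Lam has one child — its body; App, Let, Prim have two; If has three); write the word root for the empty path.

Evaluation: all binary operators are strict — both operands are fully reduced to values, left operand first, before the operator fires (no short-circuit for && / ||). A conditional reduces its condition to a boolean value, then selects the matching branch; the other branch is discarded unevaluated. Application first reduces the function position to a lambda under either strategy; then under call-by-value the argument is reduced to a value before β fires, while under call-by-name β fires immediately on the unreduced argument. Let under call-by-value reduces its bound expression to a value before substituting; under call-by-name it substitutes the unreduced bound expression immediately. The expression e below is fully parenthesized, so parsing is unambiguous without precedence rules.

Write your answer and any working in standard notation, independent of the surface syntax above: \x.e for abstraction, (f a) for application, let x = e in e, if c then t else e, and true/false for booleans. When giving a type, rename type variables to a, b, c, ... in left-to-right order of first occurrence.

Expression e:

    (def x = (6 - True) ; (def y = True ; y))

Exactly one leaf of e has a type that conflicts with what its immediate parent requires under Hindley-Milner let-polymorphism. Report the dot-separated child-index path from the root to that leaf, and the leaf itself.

Answer: 0.1 : true

Working:
  unify Int ~ Int
  unify Bool ~ Int
  FAIL: mismatch Bool ~ Int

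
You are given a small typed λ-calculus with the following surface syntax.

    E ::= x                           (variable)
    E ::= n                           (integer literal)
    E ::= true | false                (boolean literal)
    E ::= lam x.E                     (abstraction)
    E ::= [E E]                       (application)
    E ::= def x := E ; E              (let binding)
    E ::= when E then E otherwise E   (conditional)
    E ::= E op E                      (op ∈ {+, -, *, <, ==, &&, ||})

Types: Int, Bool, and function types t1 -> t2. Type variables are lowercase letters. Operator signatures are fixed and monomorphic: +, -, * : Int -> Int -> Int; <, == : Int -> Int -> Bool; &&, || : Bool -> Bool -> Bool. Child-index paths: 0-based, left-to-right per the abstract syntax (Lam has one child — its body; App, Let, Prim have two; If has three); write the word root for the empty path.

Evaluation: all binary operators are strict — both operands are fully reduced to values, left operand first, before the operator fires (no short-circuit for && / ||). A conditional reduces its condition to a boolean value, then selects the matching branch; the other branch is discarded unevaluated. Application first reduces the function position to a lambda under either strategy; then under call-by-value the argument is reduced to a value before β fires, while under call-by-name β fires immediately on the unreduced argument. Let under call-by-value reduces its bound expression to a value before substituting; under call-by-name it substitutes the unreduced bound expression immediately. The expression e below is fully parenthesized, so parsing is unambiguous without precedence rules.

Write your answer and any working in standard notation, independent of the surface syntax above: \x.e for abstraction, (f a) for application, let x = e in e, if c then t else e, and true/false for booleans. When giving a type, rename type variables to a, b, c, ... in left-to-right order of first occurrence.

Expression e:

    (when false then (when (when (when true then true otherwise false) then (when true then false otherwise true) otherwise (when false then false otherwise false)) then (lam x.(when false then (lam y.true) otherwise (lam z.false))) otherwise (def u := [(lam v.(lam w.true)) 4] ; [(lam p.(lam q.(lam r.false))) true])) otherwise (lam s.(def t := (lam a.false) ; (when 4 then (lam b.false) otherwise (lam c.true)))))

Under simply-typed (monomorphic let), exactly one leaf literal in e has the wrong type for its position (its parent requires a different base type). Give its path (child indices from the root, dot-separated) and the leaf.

Working:
  unify Bool ~ Bool
  unify Bool ~ Bool
  unify Bool ~ Bool
  unify Bool ~ Bool
  unify Bool ~ Bool
  unify Bool ~ Bool
  unify Bool ~ Bool
  unify Bool ~ Bool
  unify Bool ~ Bool
  unify Bool ~ Bool
  unify Bool ~ Bool
\y._ : b -> Bool
\z._ : c -> Bool
  unify b -> Bool ~ c -> Bool
  unify b ~ c
  unify Bool ~ Bool
\x._ : a -> c -> Bool
\w._ : e -> Bool
\v._ : d -> e -> Bool
  unify d -> e -> Bool ~ Int -> f
  unify d ~ Int
  unify e -> Bool ~ f
_ _ : e -> Bool
let u : e -> Bool
\r._ : i -> Bool
\q._ : h -> i -> Bool
\p._ : g -> h -> i -> Bool
  unify g -> h -> i -> Bool ~ Bool -> j
  unify g ~ Bool
  unify h -> i -> Bool ~ j
_ _ : h -> i -> Bool
  unify a -> c -> Bool ~ h -> i -> Bool
  unify a ~ h
  unify c -> Bool ~ i -> Bool
  unify c ~ i
  unify Bool ~ Bool
\a._ : l -> Bool
let t : l -> Bool
  unify Int ~ Bool
  FAIL: mismatch Int ~ Bool

Answer: 2.0.1.0 : 4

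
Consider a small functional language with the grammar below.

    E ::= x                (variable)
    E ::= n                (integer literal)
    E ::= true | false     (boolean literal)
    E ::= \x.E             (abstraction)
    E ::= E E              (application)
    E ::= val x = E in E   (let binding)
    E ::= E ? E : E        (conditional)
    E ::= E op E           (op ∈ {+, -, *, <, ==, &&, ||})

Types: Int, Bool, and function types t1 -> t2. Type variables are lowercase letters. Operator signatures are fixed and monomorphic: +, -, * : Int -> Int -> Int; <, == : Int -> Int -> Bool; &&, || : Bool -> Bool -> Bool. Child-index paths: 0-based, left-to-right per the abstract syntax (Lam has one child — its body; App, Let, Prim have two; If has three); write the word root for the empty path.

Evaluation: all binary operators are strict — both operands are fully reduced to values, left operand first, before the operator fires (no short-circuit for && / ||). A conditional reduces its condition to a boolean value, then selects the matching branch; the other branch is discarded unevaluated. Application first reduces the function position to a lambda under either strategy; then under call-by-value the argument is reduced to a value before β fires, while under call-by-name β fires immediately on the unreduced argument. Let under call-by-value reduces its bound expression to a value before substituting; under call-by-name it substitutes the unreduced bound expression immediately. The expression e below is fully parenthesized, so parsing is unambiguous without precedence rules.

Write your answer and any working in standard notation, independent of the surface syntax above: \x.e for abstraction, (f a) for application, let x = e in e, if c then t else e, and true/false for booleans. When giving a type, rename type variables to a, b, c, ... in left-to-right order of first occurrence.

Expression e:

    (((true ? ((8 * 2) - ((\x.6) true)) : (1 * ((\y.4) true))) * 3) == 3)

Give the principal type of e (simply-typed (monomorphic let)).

Answer: Bool

Derivation:
  unify Bool ~ Bool
  unify Int ~ Int
  unify Int ~ Int
  unify Int ~ Int
\x._ : a -> Int
  unify a -> Int ~ Bool -> b
  unify a ~ Bool
  unify Int ~ b
_ _ : Int
  unify Int ~ Int
  unify Int ~ Int
\y._ : c -> Int
  unify c -> Int ~ Bool -> d
  unify c ~ Bool
  unify Int ~ d
_ _ : Int
  unify Int ~ Int
  unify Int ~ Int
  unify Int ~ Int
  unify Int ~ Int
  unify Int ~ Int
  unify Int ~ Int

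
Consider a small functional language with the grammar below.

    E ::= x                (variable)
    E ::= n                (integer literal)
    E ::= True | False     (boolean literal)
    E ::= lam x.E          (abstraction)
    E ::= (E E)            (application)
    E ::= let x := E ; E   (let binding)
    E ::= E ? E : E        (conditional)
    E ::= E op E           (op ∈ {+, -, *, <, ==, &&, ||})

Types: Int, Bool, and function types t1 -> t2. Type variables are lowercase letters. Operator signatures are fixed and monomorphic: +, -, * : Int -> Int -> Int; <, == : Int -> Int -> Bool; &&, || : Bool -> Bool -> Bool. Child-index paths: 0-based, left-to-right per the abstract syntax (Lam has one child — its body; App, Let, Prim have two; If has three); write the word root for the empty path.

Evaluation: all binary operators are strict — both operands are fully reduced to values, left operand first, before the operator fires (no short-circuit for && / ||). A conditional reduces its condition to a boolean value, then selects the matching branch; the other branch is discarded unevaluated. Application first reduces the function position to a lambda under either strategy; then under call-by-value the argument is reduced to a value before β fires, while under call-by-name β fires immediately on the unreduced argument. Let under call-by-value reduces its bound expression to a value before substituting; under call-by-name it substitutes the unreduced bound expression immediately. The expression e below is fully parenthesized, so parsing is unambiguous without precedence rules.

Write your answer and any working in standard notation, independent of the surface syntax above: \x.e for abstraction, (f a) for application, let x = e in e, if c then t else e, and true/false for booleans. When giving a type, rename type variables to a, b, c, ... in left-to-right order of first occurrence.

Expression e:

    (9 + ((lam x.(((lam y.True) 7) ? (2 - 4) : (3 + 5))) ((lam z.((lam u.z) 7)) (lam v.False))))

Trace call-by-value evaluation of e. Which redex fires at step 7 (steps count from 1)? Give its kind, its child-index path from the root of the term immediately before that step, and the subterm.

Trace:
step 0: (9 + ((\x.(if ((\y.true) 7) then (2 - 4) else (3 + 5))) ((\z.((\u.z) 7)) (\v.false))))
step 1: [beta@1.1] (9 + ((\x.(if ((\y.true) 7) then (2 - 4) else (3 + 5))) ((\u.(\v.false)) 7)))
step 2: [beta@1.1] (9 + ((\x.(if ((\y.true) 7) then (2 - 4) else (3 + 5))) (\v.false)))
step 3: [beta@1] (9 + (if ((\y.true) 7) then (2 - 4) else (3 + 5)))
step 4: [beta@1.0] (9 + (if true then (2 - 4) else (3 + 5)))
step 5: [if@1] (9 + (2 - 4))
step 6: [delta@1] (9 + -2)
step 7: [delta@root] 7

Answer: delta at root : (9 + -2)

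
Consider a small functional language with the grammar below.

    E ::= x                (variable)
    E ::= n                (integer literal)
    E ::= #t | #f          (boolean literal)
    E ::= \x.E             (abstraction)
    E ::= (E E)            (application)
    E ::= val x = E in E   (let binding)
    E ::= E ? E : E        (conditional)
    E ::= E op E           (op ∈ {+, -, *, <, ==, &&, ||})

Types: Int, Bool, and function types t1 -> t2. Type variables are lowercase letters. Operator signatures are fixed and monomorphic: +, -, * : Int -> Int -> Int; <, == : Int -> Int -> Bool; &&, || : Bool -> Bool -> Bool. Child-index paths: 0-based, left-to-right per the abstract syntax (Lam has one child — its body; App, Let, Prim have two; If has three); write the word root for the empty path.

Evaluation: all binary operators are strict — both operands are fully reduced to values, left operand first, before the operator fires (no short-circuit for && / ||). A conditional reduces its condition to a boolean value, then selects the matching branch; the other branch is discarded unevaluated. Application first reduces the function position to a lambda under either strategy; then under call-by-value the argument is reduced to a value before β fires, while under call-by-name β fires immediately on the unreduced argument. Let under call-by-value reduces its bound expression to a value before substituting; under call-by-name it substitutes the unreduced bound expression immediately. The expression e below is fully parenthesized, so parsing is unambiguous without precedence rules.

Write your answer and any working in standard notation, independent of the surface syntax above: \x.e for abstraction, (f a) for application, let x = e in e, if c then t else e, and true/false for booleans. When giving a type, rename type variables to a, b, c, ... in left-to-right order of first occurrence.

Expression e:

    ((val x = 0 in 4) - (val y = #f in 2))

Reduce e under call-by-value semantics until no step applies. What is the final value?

Answer: 2

Derivation:
step 0: ((let x = 0 in 4) - (let y = false in 2))
step 1: [let@0] (4 - (let y = false in 2))
step 2: [let@1] (4 - 2)
step 3: [delta@root] 2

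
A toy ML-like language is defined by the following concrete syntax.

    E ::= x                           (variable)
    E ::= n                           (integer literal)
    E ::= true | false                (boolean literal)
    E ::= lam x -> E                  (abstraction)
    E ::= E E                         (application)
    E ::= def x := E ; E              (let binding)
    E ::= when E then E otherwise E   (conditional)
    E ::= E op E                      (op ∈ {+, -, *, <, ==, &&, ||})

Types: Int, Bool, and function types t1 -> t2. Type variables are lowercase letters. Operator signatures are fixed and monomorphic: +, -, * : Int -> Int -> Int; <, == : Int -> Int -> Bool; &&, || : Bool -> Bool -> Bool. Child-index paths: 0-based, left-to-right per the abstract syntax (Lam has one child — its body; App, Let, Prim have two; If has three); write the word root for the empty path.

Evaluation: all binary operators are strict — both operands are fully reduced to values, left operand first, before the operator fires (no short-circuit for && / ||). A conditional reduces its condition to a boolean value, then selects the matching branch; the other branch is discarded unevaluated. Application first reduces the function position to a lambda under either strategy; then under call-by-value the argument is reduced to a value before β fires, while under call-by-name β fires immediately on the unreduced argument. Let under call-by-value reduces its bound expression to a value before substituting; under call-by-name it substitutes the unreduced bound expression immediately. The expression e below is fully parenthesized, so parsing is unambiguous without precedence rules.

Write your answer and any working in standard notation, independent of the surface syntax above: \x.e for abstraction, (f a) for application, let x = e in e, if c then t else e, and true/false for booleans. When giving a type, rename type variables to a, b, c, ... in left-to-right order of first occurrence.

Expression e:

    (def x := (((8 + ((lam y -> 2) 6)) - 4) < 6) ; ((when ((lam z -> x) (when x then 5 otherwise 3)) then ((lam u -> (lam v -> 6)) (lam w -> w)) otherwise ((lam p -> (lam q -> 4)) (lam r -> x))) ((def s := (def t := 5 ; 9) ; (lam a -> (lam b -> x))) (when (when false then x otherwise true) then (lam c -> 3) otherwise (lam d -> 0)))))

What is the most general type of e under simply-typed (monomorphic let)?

Answer: Int

Derivation:
  unify Int ~ Int
\y._ : a -> Int
  unify a -> Int ~ Int -> b
  unify a ~ Int
  unify Int ~ b
_ _ : Int
  unify Int ~ Int
  unify Int ~ Int
  unify Int ~ Int
  unify Int ~ Int
  unify Int ~ Int
let x : Bool
x : Bool
\z._ : c -> Bool
x : Bool
  unify Bool ~ Bool
  unify Int ~ Int
  unify c -> Bool ~ Int -> d
  unify c ~ Int
  unify Bool ~ d
_ _ : Bool
  unify Bool ~ Bool
\v._ : f -> Int
\u._ : e -> f -> Int
w : g
\w._ : g -> g
  unify e -> f -> Int ~ (g -> g) -> h
  unify e ~ g -> g
  unify f -> Int ~ h
_ _ : f -> Int
\q._ : j -> Int
\p._ : i -> j -> Int
x : Bool
\r._ : k -> Bool
  unify i -> j -> Int ~ (k -> Bool) -> l
  unify i ~ k -> Bool
  unify j -> Int ~ l
_ _ : j -> Int
  unify f -> Int ~ j -> Int
  unify f ~ j
  unify Int ~ Int
let t : Int
let s : Int
x : Bool
\b._ : n -> Bool
\a._ : m -> n -> Bool
  unify Bool ~ Bool
x : Bool
  unify Bool ~ Bool
  unify Bool ~ Bool
\c._ : o -> Int
\d._ : p -> Int
  unify o -> Int ~ p -> Int
  unify o ~ p
  unify Int ~ Int
  unify m -> n -> Bool ~ (p -> Int) -> q
  unify m ~ p -> Int
  unify n -> Bool ~ q
_ _ : n -> Bool
  unify j -> Int ~ (n -> Bool) -> r
  unify j ~ n -> Bool
  unify Int ~ r
_ _ : Int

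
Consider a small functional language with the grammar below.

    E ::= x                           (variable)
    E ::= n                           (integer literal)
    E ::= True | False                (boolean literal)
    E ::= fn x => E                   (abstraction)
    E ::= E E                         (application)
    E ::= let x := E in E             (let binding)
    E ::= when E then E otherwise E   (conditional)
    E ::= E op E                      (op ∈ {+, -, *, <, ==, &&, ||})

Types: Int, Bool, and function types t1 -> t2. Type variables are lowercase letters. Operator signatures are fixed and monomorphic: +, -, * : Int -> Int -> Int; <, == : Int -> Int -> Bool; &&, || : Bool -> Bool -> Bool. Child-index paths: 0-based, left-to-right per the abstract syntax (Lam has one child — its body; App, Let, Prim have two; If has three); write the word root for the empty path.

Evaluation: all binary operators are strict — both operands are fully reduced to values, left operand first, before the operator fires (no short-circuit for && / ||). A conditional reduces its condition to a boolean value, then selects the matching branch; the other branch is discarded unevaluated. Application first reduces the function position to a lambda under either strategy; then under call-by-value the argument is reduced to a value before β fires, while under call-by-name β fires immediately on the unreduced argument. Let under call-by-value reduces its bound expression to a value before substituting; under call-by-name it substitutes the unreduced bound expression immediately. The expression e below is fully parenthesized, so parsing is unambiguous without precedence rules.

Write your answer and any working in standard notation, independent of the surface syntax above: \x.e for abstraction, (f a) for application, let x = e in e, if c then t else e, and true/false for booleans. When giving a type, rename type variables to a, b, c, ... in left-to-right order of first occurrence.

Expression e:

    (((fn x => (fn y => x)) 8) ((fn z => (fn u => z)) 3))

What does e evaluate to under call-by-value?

Answer: 8

Derivation:
step 0: (((\x.(\y.x)) 8) ((\z.(\u.z)) 3))
step 1: [beta@0] ((\y.8) ((\z.(\u.z)) 3))
step 2: [beta@1] ((\y.8) (\u.3))
step 3: [beta@root] 8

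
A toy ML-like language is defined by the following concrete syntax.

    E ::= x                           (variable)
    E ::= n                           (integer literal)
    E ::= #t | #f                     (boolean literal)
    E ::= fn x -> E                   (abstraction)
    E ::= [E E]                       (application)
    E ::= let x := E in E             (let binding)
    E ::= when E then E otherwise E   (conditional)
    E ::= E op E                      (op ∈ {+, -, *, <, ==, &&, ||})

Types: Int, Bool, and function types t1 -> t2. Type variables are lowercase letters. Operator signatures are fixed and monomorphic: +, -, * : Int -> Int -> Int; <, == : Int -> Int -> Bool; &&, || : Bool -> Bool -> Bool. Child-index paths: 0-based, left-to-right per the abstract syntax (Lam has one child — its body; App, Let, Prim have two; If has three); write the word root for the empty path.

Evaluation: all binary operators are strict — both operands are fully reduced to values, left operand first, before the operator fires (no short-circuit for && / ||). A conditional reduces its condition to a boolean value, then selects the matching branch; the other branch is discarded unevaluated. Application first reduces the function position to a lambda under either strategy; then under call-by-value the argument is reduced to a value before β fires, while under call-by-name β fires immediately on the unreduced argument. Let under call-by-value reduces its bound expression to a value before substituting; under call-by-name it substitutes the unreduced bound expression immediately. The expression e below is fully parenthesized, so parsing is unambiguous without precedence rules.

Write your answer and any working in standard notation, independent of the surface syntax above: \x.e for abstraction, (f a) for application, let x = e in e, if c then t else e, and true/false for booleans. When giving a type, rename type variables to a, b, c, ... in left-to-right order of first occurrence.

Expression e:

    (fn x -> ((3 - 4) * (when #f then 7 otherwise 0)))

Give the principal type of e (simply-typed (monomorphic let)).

Answer: a -> Int

Trace:
  unify Int ~ Int
  unify Int ~ Int
  unify Int ~ Int
  unify Bool ~ Bool
  unify Int ~ Int
  unify Int ~ Int
\x._ : a -> Int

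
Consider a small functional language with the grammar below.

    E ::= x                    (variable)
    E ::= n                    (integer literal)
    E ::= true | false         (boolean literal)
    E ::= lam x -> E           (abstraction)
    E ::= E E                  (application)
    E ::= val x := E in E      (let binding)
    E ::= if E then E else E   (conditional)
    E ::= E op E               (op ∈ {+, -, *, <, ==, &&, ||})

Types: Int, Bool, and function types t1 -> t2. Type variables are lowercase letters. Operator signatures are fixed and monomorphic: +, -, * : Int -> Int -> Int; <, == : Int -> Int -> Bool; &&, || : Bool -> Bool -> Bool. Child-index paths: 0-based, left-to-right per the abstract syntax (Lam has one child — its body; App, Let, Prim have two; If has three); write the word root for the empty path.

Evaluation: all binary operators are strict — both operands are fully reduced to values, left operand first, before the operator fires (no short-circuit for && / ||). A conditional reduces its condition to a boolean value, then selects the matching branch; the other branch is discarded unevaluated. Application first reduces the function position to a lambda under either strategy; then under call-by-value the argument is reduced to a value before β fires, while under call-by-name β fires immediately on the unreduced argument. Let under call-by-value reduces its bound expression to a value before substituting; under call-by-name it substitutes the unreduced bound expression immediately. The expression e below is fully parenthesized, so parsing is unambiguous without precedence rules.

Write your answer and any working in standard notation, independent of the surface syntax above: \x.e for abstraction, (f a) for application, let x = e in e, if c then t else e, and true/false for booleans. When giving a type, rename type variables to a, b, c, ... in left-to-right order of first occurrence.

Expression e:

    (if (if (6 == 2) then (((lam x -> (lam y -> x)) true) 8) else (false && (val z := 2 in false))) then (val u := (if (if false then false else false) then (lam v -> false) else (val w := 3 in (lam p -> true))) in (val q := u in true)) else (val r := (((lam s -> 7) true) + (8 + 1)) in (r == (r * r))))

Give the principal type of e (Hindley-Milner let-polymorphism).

Answer: Bool

Derivation:
  unify Int ~ Int
  unify Int ~ Int
  unify Bool ~ Bool
x : a
\y._ : b -> a
\x._ : a -> b -> a
  unify a -> b -> a ~ Bool -> c
  unify a ~ Bool
  unify b -> Bool ~ c
_ _ : b -> Bool
  unify b -> Bool ~ Int -> d
  unify b ~ Int
  unify Bool ~ d
_ _ : Bool
  unify Bool ~ Bool
let z : Int
  unify Bool ~ Bool
  unify Bool ~ Bool
  unify Bool ~ Bool
  unify Bool ~ Bool
  unify Bool ~ Bool
  unify Bool ~ Bool
\v._ : e -> Bool
let w : Int
\p._ : f -> Bool
  unify e -> Bool ~ f -> Bool
  unify e ~ f
  unify Bool ~ Bool
let u : forall. f -> Bool
u : g -> Bool
let q : forall. g -> Bool
\s._ : h -> Int
  unify h -> Int ~ Bool -> i
  unify h ~ Bool
  unify Int ~ i
_ _ : Int
  unify Int ~ Int
  unify Int ~ Int
  unify Int ~ Int
  unify Int ~ Int
let r : Int
r : Int
  unify Int ~ Int
r : Int
  unify Int ~ Int
r : Int
  unify Int ~ Int
  unify Int ~ Int
  unify Bool ~ Bool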